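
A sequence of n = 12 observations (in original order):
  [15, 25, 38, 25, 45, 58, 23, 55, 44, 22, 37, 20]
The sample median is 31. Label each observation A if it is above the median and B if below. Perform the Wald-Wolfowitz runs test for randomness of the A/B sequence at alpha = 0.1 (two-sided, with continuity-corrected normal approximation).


Step 1: Compute median = 31; label A = above, B = below.
Labels in order: BBABAABAABAB  (n_A = 6, n_B = 6)
Step 2: Count runs R = 9.
Step 3: Under H0 (random ordering), E[R] = 2*n_A*n_B/(n_A+n_B) + 1 = 2*6*6/12 + 1 = 7.0000.
        Var[R] = 2*n_A*n_B*(2*n_A*n_B - n_A - n_B) / ((n_A+n_B)^2 * (n_A+n_B-1)) = 4320/1584 = 2.7273.
        SD[R] = 1.6514.
Step 4: Continuity-corrected z = (R - 0.5 - E[R]) / SD[R] = (9 - 0.5 - 7.0000) / 1.6514 = 0.9083.
Step 5: Two-sided p-value via normal approximation = 2*(1 - Phi(|z|)) = 0.363722.
Step 6: alpha = 0.1. fail to reject H0.

R = 9, z = 0.9083, p = 0.363722, fail to reject H0.


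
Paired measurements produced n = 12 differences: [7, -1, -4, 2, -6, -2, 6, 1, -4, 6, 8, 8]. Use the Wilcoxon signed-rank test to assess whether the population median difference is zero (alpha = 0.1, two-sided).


Step 1: Drop any zero differences (none here) and take |d_i|.
|d| = [7, 1, 4, 2, 6, 2, 6, 1, 4, 6, 8, 8]
Step 2: Midrank |d_i| (ties get averaged ranks).
ranks: |7|->10, |1|->1.5, |4|->5.5, |2|->3.5, |6|->8, |2|->3.5, |6|->8, |1|->1.5, |4|->5.5, |6|->8, |8|->11.5, |8|->11.5
Step 3: Attach original signs; sum ranks with positive sign and with negative sign.
W+ = 10 + 3.5 + 8 + 1.5 + 8 + 11.5 + 11.5 = 54
W- = 1.5 + 5.5 + 8 + 3.5 + 5.5 = 24
(Check: W+ + W- = 78 should equal n(n+1)/2 = 78.)
Step 4: Test statistic W = min(W+, W-) = 24.
Step 5: Ties in |d|, so use the tie-corrected normal approximation.
        E[W] = n(n+1)/4 = 12*13/4 = 39.
        Tie groups: |d|=1 (t=2), |d|=2 (t=2), |d|=4 (t=2), |d|=6 (t=3), |d|=8 (t=2); sum(t^3 - t) = 48.
        Var[W] = n(n+1)(2n+1)/24 - sum(t^3-t)/48 = 3900/24 - 48/48 = 161.5.
        z = (W - E[W]) / sqrt(Var[W]) = (24 - 39) / 12.7083 = -1.1803.
        Two-sided p = 2*Phi(z) = 0.237867.
Step 6: alpha = 0.1. fail to reject H0.

W+ = 54, W- = 24, W = min = 24, p = 0.237867, fail to reject H0.


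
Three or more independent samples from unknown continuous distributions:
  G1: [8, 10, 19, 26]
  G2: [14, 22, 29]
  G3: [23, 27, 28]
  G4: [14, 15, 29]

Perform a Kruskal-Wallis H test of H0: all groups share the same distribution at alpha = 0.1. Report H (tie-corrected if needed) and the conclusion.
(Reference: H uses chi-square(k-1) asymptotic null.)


Step 1: Combine all N = 13 observations and assign midranks.
sorted (value, group, rank): (8,G1,1), (10,G1,2), (14,G2,3.5), (14,G4,3.5), (15,G4,5), (19,G1,6), (22,G2,7), (23,G3,8), (26,G1,9), (27,G3,10), (28,G3,11), (29,G2,12.5), (29,G4,12.5)
Step 2: Sum ranks within each group.
R_1 = 18 (n_1 = 4)
R_2 = 23 (n_2 = 3)
R_3 = 29 (n_3 = 3)
R_4 = 21 (n_4 = 3)
Step 3: H = 12/(N(N+1)) * sum(R_i^2/n_i) - 3(N+1)
     = 12/(13*14) * (18^2/4 + 23^2/3 + 29^2/3 + 21^2/3) - 3*14
     = 0.065934 * 684.667 - 42
     = 3.142857.
Step 4: Ties present; correction factor C = 1 - 12/(13^3 - 13) = 0.994505. Corrected H = 3.142857 / 0.994505 = 3.160221.
Step 5: Under H0, H ~ chi^2(3); p-value = 0.367576.
Step 6: alpha = 0.1. fail to reject H0.

H = 3.1602, df = 3, p = 0.367576, fail to reject H0.


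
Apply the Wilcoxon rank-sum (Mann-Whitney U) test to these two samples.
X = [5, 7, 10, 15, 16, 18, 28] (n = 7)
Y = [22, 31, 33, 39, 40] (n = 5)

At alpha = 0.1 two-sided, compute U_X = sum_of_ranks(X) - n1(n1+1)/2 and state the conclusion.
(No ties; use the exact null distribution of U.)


Step 1: Combine and sort all 12 observations; assign midranks.
sorted (value, group): (5,X), (7,X), (10,X), (15,X), (16,X), (18,X), (22,Y), (28,X), (31,Y), (33,Y), (39,Y), (40,Y)
ranks: 5->1, 7->2, 10->3, 15->4, 16->5, 18->6, 22->7, 28->8, 31->9, 33->10, 39->11, 40->12
Step 2: Rank sum for X: R1 = 1 + 2 + 3 + 4 + 5 + 6 + 8 = 29.
Step 3: U_X = R1 - n1(n1+1)/2 = 29 - 7*8/2 = 29 - 28 = 1.
       U_Y = n1*n2 - U_X = 35 - 1 = 34.
Step 4: No ties, so the exact null distribution of U (based on enumerating the C(12,7) = 792 equally likely rank assignments) gives the two-sided p-value.
Step 5: p-value = 0.005051; compare to alpha = 0.1. reject H0.

U_X = 1, p = 0.005051, reject H0 at alpha = 0.1.


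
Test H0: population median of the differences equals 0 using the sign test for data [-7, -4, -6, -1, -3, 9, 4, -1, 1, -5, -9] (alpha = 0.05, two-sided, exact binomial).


Step 1: Discard zero differences. Original n = 11; n_eff = number of nonzero differences = 11.
Nonzero differences (with sign): -7, -4, -6, -1, -3, +9, +4, -1, +1, -5, -9
Step 2: Count signs: positive = 3, negative = 8.
Step 3: Under H0: P(positive) = 0.5, so the number of positives S ~ Bin(11, 0.5).
Step 4: Two-sided exact p-value = sum of Bin(11,0.5) probabilities at or below the observed probability = 0.226562.
Step 5: alpha = 0.05. fail to reject H0.

n_eff = 11, pos = 3, neg = 8, p = 0.226562, fail to reject H0.


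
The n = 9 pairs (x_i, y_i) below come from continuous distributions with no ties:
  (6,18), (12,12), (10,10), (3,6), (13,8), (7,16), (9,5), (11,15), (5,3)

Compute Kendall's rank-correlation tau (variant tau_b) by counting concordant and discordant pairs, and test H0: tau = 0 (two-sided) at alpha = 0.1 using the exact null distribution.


Step 1: Enumerate the 36 unordered pairs (i,j) with i<j and classify each by sign(x_j-x_i) * sign(y_j-y_i).
  (1,2):dx=+6,dy=-6->D; (1,3):dx=+4,dy=-8->D; (1,4):dx=-3,dy=-12->C; (1,5):dx=+7,dy=-10->D
  (1,6):dx=+1,dy=-2->D; (1,7):dx=+3,dy=-13->D; (1,8):dx=+5,dy=-3->D; (1,9):dx=-1,dy=-15->C
  (2,3):dx=-2,dy=-2->C; (2,4):dx=-9,dy=-6->C; (2,5):dx=+1,dy=-4->D; (2,6):dx=-5,dy=+4->D
  (2,7):dx=-3,dy=-7->C; (2,8):dx=-1,dy=+3->D; (2,9):dx=-7,dy=-9->C; (3,4):dx=-7,dy=-4->C
  (3,5):dx=+3,dy=-2->D; (3,6):dx=-3,dy=+6->D; (3,7):dx=-1,dy=-5->C; (3,8):dx=+1,dy=+5->C
  (3,9):dx=-5,dy=-7->C; (4,5):dx=+10,dy=+2->C; (4,6):dx=+4,dy=+10->C; (4,7):dx=+6,dy=-1->D
  (4,8):dx=+8,dy=+9->C; (4,9):dx=+2,dy=-3->D; (5,6):dx=-6,dy=+8->D; (5,7):dx=-4,dy=-3->C
  (5,8):dx=-2,dy=+7->D; (5,9):dx=-8,dy=-5->C; (6,7):dx=+2,dy=-11->D; (6,8):dx=+4,dy=-1->D
  (6,9):dx=-2,dy=-13->C; (7,8):dx=+2,dy=+10->C; (7,9):dx=-4,dy=-2->C; (8,9):dx=-6,dy=-12->C
Step 2: C = 19, D = 17, total pairs = 36.
Step 3: tau = (C - D)/(n(n-1)/2) = (19 - 17)/36 = 0.055556.
Step 4: Exact two-sided p-value (enumerate n! = 362880 permutations of y under H0): p = 0.919455.
Step 5: alpha = 0.1. fail to reject H0.

tau_b = 0.0556 (C=19, D=17), p = 0.919455, fail to reject H0.


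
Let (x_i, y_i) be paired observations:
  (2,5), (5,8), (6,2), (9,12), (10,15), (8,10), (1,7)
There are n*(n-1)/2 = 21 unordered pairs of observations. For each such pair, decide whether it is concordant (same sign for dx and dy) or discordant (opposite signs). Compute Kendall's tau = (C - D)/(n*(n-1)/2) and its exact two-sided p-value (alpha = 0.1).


Step 1: Enumerate the 21 unordered pairs (i,j) with i<j and classify each by sign(x_j-x_i) * sign(y_j-y_i).
  (1,2):dx=+3,dy=+3->C; (1,3):dx=+4,dy=-3->D; (1,4):dx=+7,dy=+7->C; (1,5):dx=+8,dy=+10->C
  (1,6):dx=+6,dy=+5->C; (1,7):dx=-1,dy=+2->D; (2,3):dx=+1,dy=-6->D; (2,4):dx=+4,dy=+4->C
  (2,5):dx=+5,dy=+7->C; (2,6):dx=+3,dy=+2->C; (2,7):dx=-4,dy=-1->C; (3,4):dx=+3,dy=+10->C
  (3,5):dx=+4,dy=+13->C; (3,6):dx=+2,dy=+8->C; (3,7):dx=-5,dy=+5->D; (4,5):dx=+1,dy=+3->C
  (4,6):dx=-1,dy=-2->C; (4,7):dx=-8,dy=-5->C; (5,6):dx=-2,dy=-5->C; (5,7):dx=-9,dy=-8->C
  (6,7):dx=-7,dy=-3->C
Step 2: C = 17, D = 4, total pairs = 21.
Step 3: tau = (C - D)/(n(n-1)/2) = (17 - 4)/21 = 0.619048.
Step 4: Exact two-sided p-value (enumerate n! = 5040 permutations of y under H0): p = 0.069048.
Step 5: alpha = 0.1. reject H0.

tau_b = 0.6190 (C=17, D=4), p = 0.069048, reject H0.


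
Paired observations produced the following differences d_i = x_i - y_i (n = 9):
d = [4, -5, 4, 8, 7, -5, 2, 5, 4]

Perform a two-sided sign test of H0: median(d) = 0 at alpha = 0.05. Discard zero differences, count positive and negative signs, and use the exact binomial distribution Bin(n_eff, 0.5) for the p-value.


Step 1: Discard zero differences. Original n = 9; n_eff = number of nonzero differences = 9.
Nonzero differences (with sign): +4, -5, +4, +8, +7, -5, +2, +5, +4
Step 2: Count signs: positive = 7, negative = 2.
Step 3: Under H0: P(positive) = 0.5, so the number of positives S ~ Bin(9, 0.5).
Step 4: Two-sided exact p-value = sum of Bin(9,0.5) probabilities at or below the observed probability = 0.179688.
Step 5: alpha = 0.05. fail to reject H0.

n_eff = 9, pos = 7, neg = 2, p = 0.179688, fail to reject H0.


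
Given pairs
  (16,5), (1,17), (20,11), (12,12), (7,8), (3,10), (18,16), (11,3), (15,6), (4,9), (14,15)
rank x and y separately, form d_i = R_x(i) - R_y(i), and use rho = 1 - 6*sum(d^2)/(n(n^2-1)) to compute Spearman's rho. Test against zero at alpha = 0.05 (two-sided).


Step 1: Rank x and y separately (midranks; no ties here).
rank(x): 16->9, 1->1, 20->11, 12->6, 7->4, 3->2, 18->10, 11->5, 15->8, 4->3, 14->7
rank(y): 5->2, 17->11, 11->7, 12->8, 8->4, 10->6, 16->10, 3->1, 6->3, 9->5, 15->9
Step 2: d_i = R_x(i) - R_y(i); compute d_i^2.
  (9-2)^2=49, (1-11)^2=100, (11-7)^2=16, (6-8)^2=4, (4-4)^2=0, (2-6)^2=16, (10-10)^2=0, (5-1)^2=16, (8-3)^2=25, (3-5)^2=4, (7-9)^2=4
sum(d^2) = 234.
Step 3: rho = 1 - 6*234 / (11*(11^2 - 1)) = 1 - 1404/1320 = -0.063636.
Step 4: Under H0, t = rho * sqrt((n-2)/(1-rho^2)) = -0.1913 ~ t(9).
Step 5: Two-sided p-value from the t-distribution with 9 df = 0.852539.
Step 6: alpha = 0.05. fail to reject H0.

rho = -0.0636, p = 0.852539, fail to reject H0 at alpha = 0.05.


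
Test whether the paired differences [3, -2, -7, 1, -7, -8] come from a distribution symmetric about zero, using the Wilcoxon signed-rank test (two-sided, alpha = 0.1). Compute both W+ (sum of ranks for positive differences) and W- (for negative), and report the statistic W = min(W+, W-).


Step 1: Drop any zero differences (none here) and take |d_i|.
|d| = [3, 2, 7, 1, 7, 8]
Step 2: Midrank |d_i| (ties get averaged ranks).
ranks: |3|->3, |2|->2, |7|->4.5, |1|->1, |7|->4.5, |8|->6
Step 3: Attach original signs; sum ranks with positive sign and with negative sign.
W+ = 3 + 1 = 4
W- = 2 + 4.5 + 4.5 + 6 = 17
(Check: W+ + W- = 21 should equal n(n+1)/2 = 21.)
Step 4: Test statistic W = min(W+, W-) = 4.
Step 5: Ties in |d|, so use the tie-corrected normal approximation.
        E[W] = n(n+1)/4 = 6*7/4 = 10.5.
        Tie groups: |d|=7 (t=2); sum(t^3 - t) = 6.
        Var[W] = n(n+1)(2n+1)/24 - sum(t^3-t)/48 = 546/24 - 6/48 = 22.625.
        z = (W - E[W]) / sqrt(Var[W]) = (4 - 10.5) / 4.7566 = -1.3665.
        Two-sided p = 2*Phi(z) = 0.171773.
Step 6: alpha = 0.1. fail to reject H0.

W+ = 4, W- = 17, W = min = 4, p = 0.171773, fail to reject H0.


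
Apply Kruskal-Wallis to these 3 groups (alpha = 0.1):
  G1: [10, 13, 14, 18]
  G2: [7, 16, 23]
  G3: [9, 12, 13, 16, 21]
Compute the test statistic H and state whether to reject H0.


Step 1: Combine all N = 12 observations and assign midranks.
sorted (value, group, rank): (7,G2,1), (9,G3,2), (10,G1,3), (12,G3,4), (13,G1,5.5), (13,G3,5.5), (14,G1,7), (16,G2,8.5), (16,G3,8.5), (18,G1,10), (21,G3,11), (23,G2,12)
Step 2: Sum ranks within each group.
R_1 = 25.5 (n_1 = 4)
R_2 = 21.5 (n_2 = 3)
R_3 = 31 (n_3 = 5)
Step 3: H = 12/(N(N+1)) * sum(R_i^2/n_i) - 3(N+1)
     = 12/(12*13) * (25.5^2/4 + 21.5^2/3 + 31^2/5) - 3*13
     = 0.076923 * 508.846 - 39
     = 0.141987.
Step 4: Ties present; correction factor C = 1 - 12/(12^3 - 12) = 0.993007. Corrected H = 0.141987 / 0.993007 = 0.142987.
Step 5: Under H0, H ~ chi^2(2); p-value = 0.931002.
Step 6: alpha = 0.1. fail to reject H0.

H = 0.1430, df = 2, p = 0.931002, fail to reject H0.


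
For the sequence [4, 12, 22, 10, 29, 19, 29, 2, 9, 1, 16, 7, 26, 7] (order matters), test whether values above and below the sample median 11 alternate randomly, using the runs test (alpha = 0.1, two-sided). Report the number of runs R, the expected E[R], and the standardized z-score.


Step 1: Compute median = 11; label A = above, B = below.
Labels in order: BAABAAABBBABAB  (n_A = 7, n_B = 7)
Step 2: Count runs R = 9.
Step 3: Under H0 (random ordering), E[R] = 2*n_A*n_B/(n_A+n_B) + 1 = 2*7*7/14 + 1 = 8.0000.
        Var[R] = 2*n_A*n_B*(2*n_A*n_B - n_A - n_B) / ((n_A+n_B)^2 * (n_A+n_B-1)) = 8232/2548 = 3.2308.
        SD[R] = 1.7974.
Step 4: Continuity-corrected z = (R - 0.5 - E[R]) / SD[R] = (9 - 0.5 - 8.0000) / 1.7974 = 0.2782.
Step 5: Two-sided p-value via normal approximation = 2*(1 - Phi(|z|)) = 0.780879.
Step 6: alpha = 0.1. fail to reject H0.

R = 9, z = 0.2782, p = 0.780879, fail to reject H0.


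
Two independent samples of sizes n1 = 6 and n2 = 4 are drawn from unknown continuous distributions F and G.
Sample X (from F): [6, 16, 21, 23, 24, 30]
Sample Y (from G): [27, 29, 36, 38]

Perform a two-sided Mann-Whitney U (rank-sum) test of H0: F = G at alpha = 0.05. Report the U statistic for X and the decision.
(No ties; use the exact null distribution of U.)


Step 1: Combine and sort all 10 observations; assign midranks.
sorted (value, group): (6,X), (16,X), (21,X), (23,X), (24,X), (27,Y), (29,Y), (30,X), (36,Y), (38,Y)
ranks: 6->1, 16->2, 21->3, 23->4, 24->5, 27->6, 29->7, 30->8, 36->9, 38->10
Step 2: Rank sum for X: R1 = 1 + 2 + 3 + 4 + 5 + 8 = 23.
Step 3: U_X = R1 - n1(n1+1)/2 = 23 - 6*7/2 = 23 - 21 = 2.
       U_Y = n1*n2 - U_X = 24 - 2 = 22.
Step 4: No ties, so the exact null distribution of U (based on enumerating the C(10,6) = 210 equally likely rank assignments) gives the two-sided p-value.
Step 5: p-value = 0.038095; compare to alpha = 0.05. reject H0.

U_X = 2, p = 0.038095, reject H0 at alpha = 0.05.


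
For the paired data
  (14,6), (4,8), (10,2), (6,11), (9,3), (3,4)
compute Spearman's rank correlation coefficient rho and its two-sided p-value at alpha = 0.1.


Step 1: Rank x and y separately (midranks; no ties here).
rank(x): 14->6, 4->2, 10->5, 6->3, 9->4, 3->1
rank(y): 6->4, 8->5, 2->1, 11->6, 3->2, 4->3
Step 2: d_i = R_x(i) - R_y(i); compute d_i^2.
  (6-4)^2=4, (2-5)^2=9, (5-1)^2=16, (3-6)^2=9, (4-2)^2=4, (1-3)^2=4
sum(d^2) = 46.
Step 3: rho = 1 - 6*46 / (6*(6^2 - 1)) = 1 - 276/210 = -0.314286.
Step 4: Under H0, t = rho * sqrt((n-2)/(1-rho^2)) = -0.6621 ~ t(4).
Step 5: Two-sided p-value from the t-distribution with 4 df = 0.544093.
Step 6: alpha = 0.1. fail to reject H0.

rho = -0.3143, p = 0.544093, fail to reject H0 at alpha = 0.1.


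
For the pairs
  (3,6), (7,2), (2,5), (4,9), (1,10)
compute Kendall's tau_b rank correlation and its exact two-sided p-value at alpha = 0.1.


Step 1: Enumerate the 10 unordered pairs (i,j) with i<j and classify each by sign(x_j-x_i) * sign(y_j-y_i).
  (1,2):dx=+4,dy=-4->D; (1,3):dx=-1,dy=-1->C; (1,4):dx=+1,dy=+3->C; (1,5):dx=-2,dy=+4->D
  (2,3):dx=-5,dy=+3->D; (2,4):dx=-3,dy=+7->D; (2,5):dx=-6,dy=+8->D; (3,4):dx=+2,dy=+4->C
  (3,5):dx=-1,dy=+5->D; (4,5):dx=-3,dy=+1->D
Step 2: C = 3, D = 7, total pairs = 10.
Step 3: tau = (C - D)/(n(n-1)/2) = (3 - 7)/10 = -0.400000.
Step 4: Exact two-sided p-value (enumerate n! = 120 permutations of y under H0): p = 0.483333.
Step 5: alpha = 0.1. fail to reject H0.

tau_b = -0.4000 (C=3, D=7), p = 0.483333, fail to reject H0.


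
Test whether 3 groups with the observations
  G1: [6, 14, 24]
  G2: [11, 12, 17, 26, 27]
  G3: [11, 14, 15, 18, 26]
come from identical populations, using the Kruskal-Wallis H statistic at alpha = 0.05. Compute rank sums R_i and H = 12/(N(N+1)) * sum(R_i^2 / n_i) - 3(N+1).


Step 1: Combine all N = 13 observations and assign midranks.
sorted (value, group, rank): (6,G1,1), (11,G2,2.5), (11,G3,2.5), (12,G2,4), (14,G1,5.5), (14,G3,5.5), (15,G3,7), (17,G2,8), (18,G3,9), (24,G1,10), (26,G2,11.5), (26,G3,11.5), (27,G2,13)
Step 2: Sum ranks within each group.
R_1 = 16.5 (n_1 = 3)
R_2 = 39 (n_2 = 5)
R_3 = 35.5 (n_3 = 5)
Step 3: H = 12/(N(N+1)) * sum(R_i^2/n_i) - 3(N+1)
     = 12/(13*14) * (16.5^2/3 + 39^2/5 + 35.5^2/5) - 3*14
     = 0.065934 * 647 - 42
     = 0.659341.
Step 4: Ties present; correction factor C = 1 - 18/(13^3 - 13) = 0.991758. Corrected H = 0.659341 / 0.991758 = 0.664820.
Step 5: Under H0, H ~ chi^2(2); p-value = 0.717193.
Step 6: alpha = 0.05. fail to reject H0.

H = 0.6648, df = 2, p = 0.717193, fail to reject H0.


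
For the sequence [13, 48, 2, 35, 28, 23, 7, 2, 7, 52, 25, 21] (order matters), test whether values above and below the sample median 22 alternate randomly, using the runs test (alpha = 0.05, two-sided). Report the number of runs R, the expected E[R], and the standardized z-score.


Step 1: Compute median = 22; label A = above, B = below.
Labels in order: BABAAABBBAAB  (n_A = 6, n_B = 6)
Step 2: Count runs R = 7.
Step 3: Under H0 (random ordering), E[R] = 2*n_A*n_B/(n_A+n_B) + 1 = 2*6*6/12 + 1 = 7.0000.
        Var[R] = 2*n_A*n_B*(2*n_A*n_B - n_A - n_B) / ((n_A+n_B)^2 * (n_A+n_B-1)) = 4320/1584 = 2.7273.
        SD[R] = 1.6514.
Step 4: R = E[R], so z = 0 with no continuity correction.
Step 5: Two-sided p-value via normal approximation = 2*(1 - Phi(|z|)) = 1.000000.
Step 6: alpha = 0.05. fail to reject H0.

R = 7, z = 0.0000, p = 1.000000, fail to reject H0.


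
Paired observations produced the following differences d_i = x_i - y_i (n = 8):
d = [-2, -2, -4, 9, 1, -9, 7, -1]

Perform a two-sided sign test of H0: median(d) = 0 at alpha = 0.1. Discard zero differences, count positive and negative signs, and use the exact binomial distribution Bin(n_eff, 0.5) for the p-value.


Step 1: Discard zero differences. Original n = 8; n_eff = number of nonzero differences = 8.
Nonzero differences (with sign): -2, -2, -4, +9, +1, -9, +7, -1
Step 2: Count signs: positive = 3, negative = 5.
Step 3: Under H0: P(positive) = 0.5, so the number of positives S ~ Bin(8, 0.5).
Step 4: Two-sided exact p-value = sum of Bin(8,0.5) probabilities at or below the observed probability = 0.726562.
Step 5: alpha = 0.1. fail to reject H0.

n_eff = 8, pos = 3, neg = 5, p = 0.726562, fail to reject H0.


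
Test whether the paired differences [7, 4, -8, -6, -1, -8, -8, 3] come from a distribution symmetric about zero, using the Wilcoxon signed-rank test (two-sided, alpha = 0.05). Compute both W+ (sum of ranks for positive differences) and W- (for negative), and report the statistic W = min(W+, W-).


Step 1: Drop any zero differences (none here) and take |d_i|.
|d| = [7, 4, 8, 6, 1, 8, 8, 3]
Step 2: Midrank |d_i| (ties get averaged ranks).
ranks: |7|->5, |4|->3, |8|->7, |6|->4, |1|->1, |8|->7, |8|->7, |3|->2
Step 3: Attach original signs; sum ranks with positive sign and with negative sign.
W+ = 5 + 3 + 2 = 10
W- = 7 + 4 + 1 + 7 + 7 = 26
(Check: W+ + W- = 36 should equal n(n+1)/2 = 36.)
Step 4: Test statistic W = min(W+, W-) = 10.
Step 5: Ties in |d|, so use the tie-corrected normal approximation.
        E[W] = n(n+1)/4 = 8*9/4 = 18.
        Tie groups: |d|=8 (t=3); sum(t^3 - t) = 24.
        Var[W] = n(n+1)(2n+1)/24 - sum(t^3-t)/48 = 1224/24 - 24/48 = 50.5.
        z = (W - E[W]) / sqrt(Var[W]) = (10 - 18) / 7.1063 = -1.1258.
        Two-sided p = 2*Phi(z) = 0.260269.
Step 6: alpha = 0.05. fail to reject H0.

W+ = 10, W- = 26, W = min = 10, p = 0.260269, fail to reject H0.


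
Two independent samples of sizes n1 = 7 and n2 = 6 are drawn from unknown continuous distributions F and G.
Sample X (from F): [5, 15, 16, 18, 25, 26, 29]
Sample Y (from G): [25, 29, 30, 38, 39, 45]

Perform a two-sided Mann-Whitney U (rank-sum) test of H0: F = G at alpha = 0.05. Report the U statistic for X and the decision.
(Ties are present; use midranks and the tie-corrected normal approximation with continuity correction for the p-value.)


Step 1: Combine and sort all 13 observations; assign midranks.
sorted (value, group): (5,X), (15,X), (16,X), (18,X), (25,X), (25,Y), (26,X), (29,X), (29,Y), (30,Y), (38,Y), (39,Y), (45,Y)
ranks: 5->1, 15->2, 16->3, 18->4, 25->5.5, 25->5.5, 26->7, 29->8.5, 29->8.5, 30->10, 38->11, 39->12, 45->13
Step 2: Rank sum for X: R1 = 1 + 2 + 3 + 4 + 5.5 + 7 + 8.5 = 31.
Step 3: U_X = R1 - n1(n1+1)/2 = 31 - 7*8/2 = 31 - 28 = 3.
       U_Y = n1*n2 - U_X = 42 - 3 = 39.
Step 4: Ties are present, so use the tie-corrected normal approximation (with continuity correction) for the p-value.
Step 5: p-value = 0.012180; compare to alpha = 0.05. reject H0.

U_X = 3, p = 0.012180, reject H0 at alpha = 0.05.


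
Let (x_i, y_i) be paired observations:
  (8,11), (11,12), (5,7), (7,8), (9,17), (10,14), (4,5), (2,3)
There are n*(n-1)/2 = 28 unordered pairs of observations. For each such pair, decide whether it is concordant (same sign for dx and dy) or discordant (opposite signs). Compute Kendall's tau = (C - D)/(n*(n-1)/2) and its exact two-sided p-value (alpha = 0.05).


Step 1: Enumerate the 28 unordered pairs (i,j) with i<j and classify each by sign(x_j-x_i) * sign(y_j-y_i).
  (1,2):dx=+3,dy=+1->C; (1,3):dx=-3,dy=-4->C; (1,4):dx=-1,dy=-3->C; (1,5):dx=+1,dy=+6->C
  (1,6):dx=+2,dy=+3->C; (1,7):dx=-4,dy=-6->C; (1,8):dx=-6,dy=-8->C; (2,3):dx=-6,dy=-5->C
  (2,4):dx=-4,dy=-4->C; (2,5):dx=-2,dy=+5->D; (2,6):dx=-1,dy=+2->D; (2,7):dx=-7,dy=-7->C
  (2,8):dx=-9,dy=-9->C; (3,4):dx=+2,dy=+1->C; (3,5):dx=+4,dy=+10->C; (3,6):dx=+5,dy=+7->C
  (3,7):dx=-1,dy=-2->C; (3,8):dx=-3,dy=-4->C; (4,5):dx=+2,dy=+9->C; (4,6):dx=+3,dy=+6->C
  (4,7):dx=-3,dy=-3->C; (4,8):dx=-5,dy=-5->C; (5,6):dx=+1,dy=-3->D; (5,7):dx=-5,dy=-12->C
  (5,8):dx=-7,dy=-14->C; (6,7):dx=-6,dy=-9->C; (6,8):dx=-8,dy=-11->C; (7,8):dx=-2,dy=-2->C
Step 2: C = 25, D = 3, total pairs = 28.
Step 3: tau = (C - D)/(n(n-1)/2) = (25 - 3)/28 = 0.785714.
Step 4: Exact two-sided p-value (enumerate n! = 40320 permutations of y under H0): p = 0.005506.
Step 5: alpha = 0.05. reject H0.

tau_b = 0.7857 (C=25, D=3), p = 0.005506, reject H0.


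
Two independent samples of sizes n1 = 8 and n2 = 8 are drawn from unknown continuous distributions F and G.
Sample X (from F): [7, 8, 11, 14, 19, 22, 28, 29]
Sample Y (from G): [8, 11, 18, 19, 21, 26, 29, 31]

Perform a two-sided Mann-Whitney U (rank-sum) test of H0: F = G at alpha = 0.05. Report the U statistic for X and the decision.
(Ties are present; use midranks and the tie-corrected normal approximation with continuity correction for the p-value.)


Step 1: Combine and sort all 16 observations; assign midranks.
sorted (value, group): (7,X), (8,X), (8,Y), (11,X), (11,Y), (14,X), (18,Y), (19,X), (19,Y), (21,Y), (22,X), (26,Y), (28,X), (29,X), (29,Y), (31,Y)
ranks: 7->1, 8->2.5, 8->2.5, 11->4.5, 11->4.5, 14->6, 18->7, 19->8.5, 19->8.5, 21->10, 22->11, 26->12, 28->13, 29->14.5, 29->14.5, 31->16
Step 2: Rank sum for X: R1 = 1 + 2.5 + 4.5 + 6 + 8.5 + 11 + 13 + 14.5 = 61.
Step 3: U_X = R1 - n1(n1+1)/2 = 61 - 8*9/2 = 61 - 36 = 25.
       U_Y = n1*n2 - U_X = 64 - 25 = 39.
Step 4: Ties are present, so use the tie-corrected normal approximation (with continuity correction) for the p-value.
Step 5: p-value = 0.493563; compare to alpha = 0.05. fail to reject H0.

U_X = 25, p = 0.493563, fail to reject H0 at alpha = 0.05.


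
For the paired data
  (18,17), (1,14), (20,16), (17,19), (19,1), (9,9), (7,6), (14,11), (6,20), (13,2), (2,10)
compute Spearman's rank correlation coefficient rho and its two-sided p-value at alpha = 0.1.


Step 1: Rank x and y separately (midranks; no ties here).
rank(x): 18->9, 1->1, 20->11, 17->8, 19->10, 9->5, 7->4, 14->7, 6->3, 13->6, 2->2
rank(y): 17->9, 14->7, 16->8, 19->10, 1->1, 9->4, 6->3, 11->6, 20->11, 2->2, 10->5
Step 2: d_i = R_x(i) - R_y(i); compute d_i^2.
  (9-9)^2=0, (1-7)^2=36, (11-8)^2=9, (8-10)^2=4, (10-1)^2=81, (5-4)^2=1, (4-3)^2=1, (7-6)^2=1, (3-11)^2=64, (6-2)^2=16, (2-5)^2=9
sum(d^2) = 222.
Step 3: rho = 1 - 6*222 / (11*(11^2 - 1)) = 1 - 1332/1320 = -0.009091.
Step 4: Under H0, t = rho * sqrt((n-2)/(1-rho^2)) = -0.0273 ~ t(9).
Step 5: Two-sided p-value from the t-distribution with 9 df = 0.978837.
Step 6: alpha = 0.1. fail to reject H0.

rho = -0.0091, p = 0.978837, fail to reject H0 at alpha = 0.1.


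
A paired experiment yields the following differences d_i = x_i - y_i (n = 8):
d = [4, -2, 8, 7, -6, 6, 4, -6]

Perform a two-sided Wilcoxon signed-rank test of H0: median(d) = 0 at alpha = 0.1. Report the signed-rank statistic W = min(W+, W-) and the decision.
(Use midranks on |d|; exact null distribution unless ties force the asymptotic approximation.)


Step 1: Drop any zero differences (none here) and take |d_i|.
|d| = [4, 2, 8, 7, 6, 6, 4, 6]
Step 2: Midrank |d_i| (ties get averaged ranks).
ranks: |4|->2.5, |2|->1, |8|->8, |7|->7, |6|->5, |6|->5, |4|->2.5, |6|->5
Step 3: Attach original signs; sum ranks with positive sign and with negative sign.
W+ = 2.5 + 8 + 7 + 5 + 2.5 = 25
W- = 1 + 5 + 5 = 11
(Check: W+ + W- = 36 should equal n(n+1)/2 = 36.)
Step 4: Test statistic W = min(W+, W-) = 11.
Step 5: Ties in |d|, so use the tie-corrected normal approximation.
        E[W] = n(n+1)/4 = 8*9/4 = 18.
        Tie groups: |d|=4 (t=2), |d|=6 (t=3); sum(t^3 - t) = 30.
        Var[W] = n(n+1)(2n+1)/24 - sum(t^3-t)/48 = 1224/24 - 30/48 = 50.375.
        z = (W - E[W]) / sqrt(Var[W]) = (11 - 18) / 7.0975 = -0.9863.
        Two-sided p = 2*Phi(z) = 0.324007.
Step 6: alpha = 0.1. fail to reject H0.

W+ = 25, W- = 11, W = min = 11, p = 0.324007, fail to reject H0.


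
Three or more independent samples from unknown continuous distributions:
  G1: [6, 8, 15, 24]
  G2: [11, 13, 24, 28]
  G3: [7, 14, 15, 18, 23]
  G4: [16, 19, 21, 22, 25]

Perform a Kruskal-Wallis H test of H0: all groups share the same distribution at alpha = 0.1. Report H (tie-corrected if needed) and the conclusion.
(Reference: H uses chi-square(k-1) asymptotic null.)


Step 1: Combine all N = 18 observations and assign midranks.
sorted (value, group, rank): (6,G1,1), (7,G3,2), (8,G1,3), (11,G2,4), (13,G2,5), (14,G3,6), (15,G1,7.5), (15,G3,7.5), (16,G4,9), (18,G3,10), (19,G4,11), (21,G4,12), (22,G4,13), (23,G3,14), (24,G1,15.5), (24,G2,15.5), (25,G4,17), (28,G2,18)
Step 2: Sum ranks within each group.
R_1 = 27 (n_1 = 4)
R_2 = 42.5 (n_2 = 4)
R_3 = 39.5 (n_3 = 5)
R_4 = 62 (n_4 = 5)
Step 3: H = 12/(N(N+1)) * sum(R_i^2/n_i) - 3(N+1)
     = 12/(18*19) * (27^2/4 + 42.5^2/4 + 39.5^2/5 + 62^2/5) - 3*19
     = 0.035088 * 1714.66 - 57
     = 3.163596.
Step 4: Ties present; correction factor C = 1 - 12/(18^3 - 18) = 0.997936. Corrected H = 3.163596 / 0.997936 = 3.170140.
Step 5: Under H0, H ~ chi^2(3); p-value = 0.366130.
Step 6: alpha = 0.1. fail to reject H0.

H = 3.1701, df = 3, p = 0.366130, fail to reject H0.


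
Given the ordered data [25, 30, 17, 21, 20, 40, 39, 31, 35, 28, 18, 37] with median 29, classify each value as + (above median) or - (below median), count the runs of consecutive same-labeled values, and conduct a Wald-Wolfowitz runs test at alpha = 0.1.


Step 1: Compute median = 29; label A = above, B = below.
Labels in order: BABBBAAAABBA  (n_A = 6, n_B = 6)
Step 2: Count runs R = 6.
Step 3: Under H0 (random ordering), E[R] = 2*n_A*n_B/(n_A+n_B) + 1 = 2*6*6/12 + 1 = 7.0000.
        Var[R] = 2*n_A*n_B*(2*n_A*n_B - n_A - n_B) / ((n_A+n_B)^2 * (n_A+n_B-1)) = 4320/1584 = 2.7273.
        SD[R] = 1.6514.
Step 4: Continuity-corrected z = (R + 0.5 - E[R]) / SD[R] = (6 + 0.5 - 7.0000) / 1.6514 = -0.3028.
Step 5: Two-sided p-value via normal approximation = 2*(1 - Phi(|z|)) = 0.762069.
Step 6: alpha = 0.1. fail to reject H0.

R = 6, z = -0.3028, p = 0.762069, fail to reject H0.


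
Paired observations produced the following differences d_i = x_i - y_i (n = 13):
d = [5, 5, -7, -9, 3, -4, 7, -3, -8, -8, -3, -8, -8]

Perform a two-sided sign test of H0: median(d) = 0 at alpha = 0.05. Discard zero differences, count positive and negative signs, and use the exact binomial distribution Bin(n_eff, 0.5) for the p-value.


Step 1: Discard zero differences. Original n = 13; n_eff = number of nonzero differences = 13.
Nonzero differences (with sign): +5, +5, -7, -9, +3, -4, +7, -3, -8, -8, -3, -8, -8
Step 2: Count signs: positive = 4, negative = 9.
Step 3: Under H0: P(positive) = 0.5, so the number of positives S ~ Bin(13, 0.5).
Step 4: Two-sided exact p-value = sum of Bin(13,0.5) probabilities at or below the observed probability = 0.266846.
Step 5: alpha = 0.05. fail to reject H0.

n_eff = 13, pos = 4, neg = 9, p = 0.266846, fail to reject H0.


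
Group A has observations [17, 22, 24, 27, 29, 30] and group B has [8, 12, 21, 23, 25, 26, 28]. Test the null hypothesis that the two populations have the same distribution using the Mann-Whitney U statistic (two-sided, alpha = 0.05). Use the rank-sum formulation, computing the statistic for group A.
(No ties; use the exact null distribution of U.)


Step 1: Combine and sort all 13 observations; assign midranks.
sorted (value, group): (8,Y), (12,Y), (17,X), (21,Y), (22,X), (23,Y), (24,X), (25,Y), (26,Y), (27,X), (28,Y), (29,X), (30,X)
ranks: 8->1, 12->2, 17->3, 21->4, 22->5, 23->6, 24->7, 25->8, 26->9, 27->10, 28->11, 29->12, 30->13
Step 2: Rank sum for X: R1 = 3 + 5 + 7 + 10 + 12 + 13 = 50.
Step 3: U_X = R1 - n1(n1+1)/2 = 50 - 6*7/2 = 50 - 21 = 29.
       U_Y = n1*n2 - U_X = 42 - 29 = 13.
Step 4: No ties, so the exact null distribution of U (based on enumerating the C(13,6) = 1716 equally likely rank assignments) gives the two-sided p-value.
Step 5: p-value = 0.294872; compare to alpha = 0.05. fail to reject H0.

U_X = 29, p = 0.294872, fail to reject H0 at alpha = 0.05.


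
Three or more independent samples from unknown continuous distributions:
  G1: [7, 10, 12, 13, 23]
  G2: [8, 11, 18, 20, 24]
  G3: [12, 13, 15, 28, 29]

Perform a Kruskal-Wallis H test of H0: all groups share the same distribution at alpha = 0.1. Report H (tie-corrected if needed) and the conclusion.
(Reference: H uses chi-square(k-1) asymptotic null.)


Step 1: Combine all N = 15 observations and assign midranks.
sorted (value, group, rank): (7,G1,1), (8,G2,2), (10,G1,3), (11,G2,4), (12,G1,5.5), (12,G3,5.5), (13,G1,7.5), (13,G3,7.5), (15,G3,9), (18,G2,10), (20,G2,11), (23,G1,12), (24,G2,13), (28,G3,14), (29,G3,15)
Step 2: Sum ranks within each group.
R_1 = 29 (n_1 = 5)
R_2 = 40 (n_2 = 5)
R_3 = 51 (n_3 = 5)
Step 3: H = 12/(N(N+1)) * sum(R_i^2/n_i) - 3(N+1)
     = 12/(15*16) * (29^2/5 + 40^2/5 + 51^2/5) - 3*16
     = 0.050000 * 1008.4 - 48
     = 2.420000.
Step 4: Ties present; correction factor C = 1 - 12/(15^3 - 15) = 0.996429. Corrected H = 2.420000 / 0.996429 = 2.428674.
Step 5: Under H0, H ~ chi^2(2); p-value = 0.296907.
Step 6: alpha = 0.1. fail to reject H0.

H = 2.4287, df = 2, p = 0.296907, fail to reject H0.


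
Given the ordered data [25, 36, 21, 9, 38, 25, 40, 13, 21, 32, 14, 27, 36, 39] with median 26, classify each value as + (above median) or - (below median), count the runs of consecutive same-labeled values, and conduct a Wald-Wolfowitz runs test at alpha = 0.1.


Step 1: Compute median = 26; label A = above, B = below.
Labels in order: BABBABABBABAAA  (n_A = 7, n_B = 7)
Step 2: Count runs R = 10.
Step 3: Under H0 (random ordering), E[R] = 2*n_A*n_B/(n_A+n_B) + 1 = 2*7*7/14 + 1 = 8.0000.
        Var[R] = 2*n_A*n_B*(2*n_A*n_B - n_A - n_B) / ((n_A+n_B)^2 * (n_A+n_B-1)) = 8232/2548 = 3.2308.
        SD[R] = 1.7974.
Step 4: Continuity-corrected z = (R - 0.5 - E[R]) / SD[R] = (10 - 0.5 - 8.0000) / 1.7974 = 0.8345.
Step 5: Two-sided p-value via normal approximation = 2*(1 - Phi(|z|)) = 0.403986.
Step 6: alpha = 0.1. fail to reject H0.

R = 10, z = 0.8345, p = 0.403986, fail to reject H0.


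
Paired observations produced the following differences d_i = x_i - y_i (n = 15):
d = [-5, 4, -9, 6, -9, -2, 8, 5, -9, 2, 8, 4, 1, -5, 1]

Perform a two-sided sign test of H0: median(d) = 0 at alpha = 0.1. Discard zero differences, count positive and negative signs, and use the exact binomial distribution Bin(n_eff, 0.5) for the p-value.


Step 1: Discard zero differences. Original n = 15; n_eff = number of nonzero differences = 15.
Nonzero differences (with sign): -5, +4, -9, +6, -9, -2, +8, +5, -9, +2, +8, +4, +1, -5, +1
Step 2: Count signs: positive = 9, negative = 6.
Step 3: Under H0: P(positive) = 0.5, so the number of positives S ~ Bin(15, 0.5).
Step 4: Two-sided exact p-value = sum of Bin(15,0.5) probabilities at or below the observed probability = 0.607239.
Step 5: alpha = 0.1. fail to reject H0.

n_eff = 15, pos = 9, neg = 6, p = 0.607239, fail to reject H0.


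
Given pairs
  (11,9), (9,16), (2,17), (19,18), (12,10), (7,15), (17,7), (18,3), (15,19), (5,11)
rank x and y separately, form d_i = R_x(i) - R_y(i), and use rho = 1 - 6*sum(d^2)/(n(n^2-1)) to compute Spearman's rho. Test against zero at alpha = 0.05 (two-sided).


Step 1: Rank x and y separately (midranks; no ties here).
rank(x): 11->5, 9->4, 2->1, 19->10, 12->6, 7->3, 17->8, 18->9, 15->7, 5->2
rank(y): 9->3, 16->7, 17->8, 18->9, 10->4, 15->6, 7->2, 3->1, 19->10, 11->5
Step 2: d_i = R_x(i) - R_y(i); compute d_i^2.
  (5-3)^2=4, (4-7)^2=9, (1-8)^2=49, (10-9)^2=1, (6-4)^2=4, (3-6)^2=9, (8-2)^2=36, (9-1)^2=64, (7-10)^2=9, (2-5)^2=9
sum(d^2) = 194.
Step 3: rho = 1 - 6*194 / (10*(10^2 - 1)) = 1 - 1164/990 = -0.175758.
Step 4: Under H0, t = rho * sqrt((n-2)/(1-rho^2)) = -0.5050 ~ t(8).
Step 5: Two-sided p-value from the t-distribution with 8 df = 0.627188.
Step 6: alpha = 0.05. fail to reject H0.

rho = -0.1758, p = 0.627188, fail to reject H0 at alpha = 0.05.


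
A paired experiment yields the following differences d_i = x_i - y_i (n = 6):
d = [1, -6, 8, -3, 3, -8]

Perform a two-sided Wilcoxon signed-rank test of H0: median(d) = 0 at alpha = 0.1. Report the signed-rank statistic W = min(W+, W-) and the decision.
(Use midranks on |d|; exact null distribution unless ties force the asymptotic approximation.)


Step 1: Drop any zero differences (none here) and take |d_i|.
|d| = [1, 6, 8, 3, 3, 8]
Step 2: Midrank |d_i| (ties get averaged ranks).
ranks: |1|->1, |6|->4, |8|->5.5, |3|->2.5, |3|->2.5, |8|->5.5
Step 3: Attach original signs; sum ranks with positive sign and with negative sign.
W+ = 1 + 5.5 + 2.5 = 9
W- = 4 + 2.5 + 5.5 = 12
(Check: W+ + W- = 21 should equal n(n+1)/2 = 21.)
Step 4: Test statistic W = min(W+, W-) = 9.
Step 5: Ties in |d|, so use the tie-corrected normal approximation.
        E[W] = n(n+1)/4 = 6*7/4 = 10.5.
        Tie groups: |d|=3 (t=2), |d|=8 (t=2); sum(t^3 - t) = 12.
        Var[W] = n(n+1)(2n+1)/24 - sum(t^3-t)/48 = 546/24 - 12/48 = 22.5.
        z = (W - E[W]) / sqrt(Var[W]) = (9 - 10.5) / 4.7434 = -0.3162.
        Two-sided p = 2*Phi(z) = 0.751830.
Step 6: alpha = 0.1. fail to reject H0.

W+ = 9, W- = 12, W = min = 9, p = 0.751830, fail to reject H0.


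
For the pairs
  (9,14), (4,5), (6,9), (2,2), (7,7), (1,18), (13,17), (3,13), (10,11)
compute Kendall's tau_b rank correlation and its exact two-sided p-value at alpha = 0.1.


Step 1: Enumerate the 36 unordered pairs (i,j) with i<j and classify each by sign(x_j-x_i) * sign(y_j-y_i).
  (1,2):dx=-5,dy=-9->C; (1,3):dx=-3,dy=-5->C; (1,4):dx=-7,dy=-12->C; (1,5):dx=-2,dy=-7->C
  (1,6):dx=-8,dy=+4->D; (1,7):dx=+4,dy=+3->C; (1,8):dx=-6,dy=-1->C; (1,9):dx=+1,dy=-3->D
  (2,3):dx=+2,dy=+4->C; (2,4):dx=-2,dy=-3->C; (2,5):dx=+3,dy=+2->C; (2,6):dx=-3,dy=+13->D
  (2,7):dx=+9,dy=+12->C; (2,8):dx=-1,dy=+8->D; (2,9):dx=+6,dy=+6->C; (3,4):dx=-4,dy=-7->C
  (3,5):dx=+1,dy=-2->D; (3,6):dx=-5,dy=+9->D; (3,7):dx=+7,dy=+8->C; (3,8):dx=-3,dy=+4->D
  (3,9):dx=+4,dy=+2->C; (4,5):dx=+5,dy=+5->C; (4,6):dx=-1,dy=+16->D; (4,7):dx=+11,dy=+15->C
  (4,8):dx=+1,dy=+11->C; (4,9):dx=+8,dy=+9->C; (5,6):dx=-6,dy=+11->D; (5,7):dx=+6,dy=+10->C
  (5,8):dx=-4,dy=+6->D; (5,9):dx=+3,dy=+4->C; (6,7):dx=+12,dy=-1->D; (6,8):dx=+2,dy=-5->D
  (6,9):dx=+9,dy=-7->D; (7,8):dx=-10,dy=-4->C; (7,9):dx=-3,dy=-6->C; (8,9):dx=+7,dy=-2->D
Step 2: C = 22, D = 14, total pairs = 36.
Step 3: tau = (C - D)/(n(n-1)/2) = (22 - 14)/36 = 0.222222.
Step 4: Exact two-sided p-value (enumerate n! = 362880 permutations of y under H0): p = 0.476709.
Step 5: alpha = 0.1. fail to reject H0.

tau_b = 0.2222 (C=22, D=14), p = 0.476709, fail to reject H0.


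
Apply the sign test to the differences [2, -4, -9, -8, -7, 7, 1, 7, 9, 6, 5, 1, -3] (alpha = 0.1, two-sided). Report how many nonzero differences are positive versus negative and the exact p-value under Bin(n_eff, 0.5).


Step 1: Discard zero differences. Original n = 13; n_eff = number of nonzero differences = 13.
Nonzero differences (with sign): +2, -4, -9, -8, -7, +7, +1, +7, +9, +6, +5, +1, -3
Step 2: Count signs: positive = 8, negative = 5.
Step 3: Under H0: P(positive) = 0.5, so the number of positives S ~ Bin(13, 0.5).
Step 4: Two-sided exact p-value = sum of Bin(13,0.5) probabilities at or below the observed probability = 0.581055.
Step 5: alpha = 0.1. fail to reject H0.

n_eff = 13, pos = 8, neg = 5, p = 0.581055, fail to reject H0.


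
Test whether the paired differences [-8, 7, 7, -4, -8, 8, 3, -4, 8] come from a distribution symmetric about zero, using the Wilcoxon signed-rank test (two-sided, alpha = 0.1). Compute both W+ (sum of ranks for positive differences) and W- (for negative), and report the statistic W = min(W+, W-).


Step 1: Drop any zero differences (none here) and take |d_i|.
|d| = [8, 7, 7, 4, 8, 8, 3, 4, 8]
Step 2: Midrank |d_i| (ties get averaged ranks).
ranks: |8|->7.5, |7|->4.5, |7|->4.5, |4|->2.5, |8|->7.5, |8|->7.5, |3|->1, |4|->2.5, |8|->7.5
Step 3: Attach original signs; sum ranks with positive sign and with negative sign.
W+ = 4.5 + 4.5 + 7.5 + 1 + 7.5 = 25
W- = 7.5 + 2.5 + 7.5 + 2.5 = 20
(Check: W+ + W- = 45 should equal n(n+1)/2 = 45.)
Step 4: Test statistic W = min(W+, W-) = 20.
Step 5: Ties in |d|, so use the tie-corrected normal approximation.
        E[W] = n(n+1)/4 = 9*10/4 = 22.5.
        Tie groups: |d|=4 (t=2), |d|=7 (t=2), |d|=8 (t=4); sum(t^3 - t) = 72.
        Var[W] = n(n+1)(2n+1)/24 - sum(t^3-t)/48 = 1710/24 - 72/48 = 69.75.
        z = (W - E[W]) / sqrt(Var[W]) = (20 - 22.5) / 8.3516 = -0.2993.
        Two-sided p = 2*Phi(z) = 0.764679.
Step 6: alpha = 0.1. fail to reject H0.

W+ = 25, W- = 20, W = min = 20, p = 0.764679, fail to reject H0.


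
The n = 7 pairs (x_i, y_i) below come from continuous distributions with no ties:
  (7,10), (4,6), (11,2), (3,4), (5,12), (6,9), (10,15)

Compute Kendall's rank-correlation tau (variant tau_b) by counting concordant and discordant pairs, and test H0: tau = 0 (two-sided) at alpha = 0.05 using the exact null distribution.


Step 1: Enumerate the 21 unordered pairs (i,j) with i<j and classify each by sign(x_j-x_i) * sign(y_j-y_i).
  (1,2):dx=-3,dy=-4->C; (1,3):dx=+4,dy=-8->D; (1,4):dx=-4,dy=-6->C; (1,5):dx=-2,dy=+2->D
  (1,6):dx=-1,dy=-1->C; (1,7):dx=+3,dy=+5->C; (2,3):dx=+7,dy=-4->D; (2,4):dx=-1,dy=-2->C
  (2,5):dx=+1,dy=+6->C; (2,6):dx=+2,dy=+3->C; (2,7):dx=+6,dy=+9->C; (3,4):dx=-8,dy=+2->D
  (3,5):dx=-6,dy=+10->D; (3,6):dx=-5,dy=+7->D; (3,7):dx=-1,dy=+13->D; (4,5):dx=+2,dy=+8->C
  (4,6):dx=+3,dy=+5->C; (4,7):dx=+7,dy=+11->C; (5,6):dx=+1,dy=-3->D; (5,7):dx=+5,dy=+3->C
  (6,7):dx=+4,dy=+6->C
Step 2: C = 13, D = 8, total pairs = 21.
Step 3: tau = (C - D)/(n(n-1)/2) = (13 - 8)/21 = 0.238095.
Step 4: Exact two-sided p-value (enumerate n! = 5040 permutations of y under H0): p = 0.561905.
Step 5: alpha = 0.05. fail to reject H0.

tau_b = 0.2381 (C=13, D=8), p = 0.561905, fail to reject H0.


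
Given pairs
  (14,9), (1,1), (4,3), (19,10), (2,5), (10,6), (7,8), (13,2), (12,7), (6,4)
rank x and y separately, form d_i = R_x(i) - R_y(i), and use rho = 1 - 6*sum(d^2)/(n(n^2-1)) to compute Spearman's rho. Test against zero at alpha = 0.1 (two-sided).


Step 1: Rank x and y separately (midranks; no ties here).
rank(x): 14->9, 1->1, 4->3, 19->10, 2->2, 10->6, 7->5, 13->8, 12->7, 6->4
rank(y): 9->9, 1->1, 3->3, 10->10, 5->5, 6->6, 8->8, 2->2, 7->7, 4->4
Step 2: d_i = R_x(i) - R_y(i); compute d_i^2.
  (9-9)^2=0, (1-1)^2=0, (3-3)^2=0, (10-10)^2=0, (2-5)^2=9, (6-6)^2=0, (5-8)^2=9, (8-2)^2=36, (7-7)^2=0, (4-4)^2=0
sum(d^2) = 54.
Step 3: rho = 1 - 6*54 / (10*(10^2 - 1)) = 1 - 324/990 = 0.672727.
Step 4: Under H0, t = rho * sqrt((n-2)/(1-rho^2)) = 2.5717 ~ t(8).
Step 5: Two-sided p-value from the t-distribution with 8 df = 0.033041.
Step 6: alpha = 0.1. reject H0.

rho = 0.6727, p = 0.033041, reject H0 at alpha = 0.1.


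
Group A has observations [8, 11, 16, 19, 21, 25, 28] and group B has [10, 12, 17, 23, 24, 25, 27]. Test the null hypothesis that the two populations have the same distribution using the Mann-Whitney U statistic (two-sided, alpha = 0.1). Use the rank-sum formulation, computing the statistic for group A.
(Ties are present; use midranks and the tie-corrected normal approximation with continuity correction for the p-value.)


Step 1: Combine and sort all 14 observations; assign midranks.
sorted (value, group): (8,X), (10,Y), (11,X), (12,Y), (16,X), (17,Y), (19,X), (21,X), (23,Y), (24,Y), (25,X), (25,Y), (27,Y), (28,X)
ranks: 8->1, 10->2, 11->3, 12->4, 16->5, 17->6, 19->7, 21->8, 23->9, 24->10, 25->11.5, 25->11.5, 27->13, 28->14
Step 2: Rank sum for X: R1 = 1 + 3 + 5 + 7 + 8 + 11.5 + 14 = 49.5.
Step 3: U_X = R1 - n1(n1+1)/2 = 49.5 - 7*8/2 = 49.5 - 28 = 21.5.
       U_Y = n1*n2 - U_X = 49 - 21.5 = 27.5.
Step 4: Ties are present, so use the tie-corrected normal approximation (with continuity correction) for the p-value.
Step 5: p-value = 0.749128; compare to alpha = 0.1. fail to reject H0.

U_X = 21.5, p = 0.749128, fail to reject H0 at alpha = 0.1.
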